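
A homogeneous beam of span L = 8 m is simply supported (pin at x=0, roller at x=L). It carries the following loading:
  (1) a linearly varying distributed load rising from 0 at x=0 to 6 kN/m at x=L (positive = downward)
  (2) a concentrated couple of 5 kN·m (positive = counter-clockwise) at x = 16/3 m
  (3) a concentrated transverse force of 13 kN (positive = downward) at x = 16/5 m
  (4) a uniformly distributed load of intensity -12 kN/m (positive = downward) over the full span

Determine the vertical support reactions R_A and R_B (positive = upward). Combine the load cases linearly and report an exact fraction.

R_A = -1263/40 kN, R_B = -1097/40 kN

Load 1 — triangular load w₀=6 kN/m (0→w₀ over full span):
  R_A = w₀L/6 = 6·8/6 = 8 kN
  R_B = w₀L/3 = 6·8/3 = 16 kN
Load 2 — applied couple M₀=5 kN·m at a=16/3 m (b=L-a=8/3):
  R_A = M₀/L = 5/8 kN
  R_B = -M₀/L = -5/8 kN
Load 3 — point force P=13 kN at a=16/5 m (b=L-a=24/5):
  R_A = Pb/L = 13·(24/5)/8 = 39/5 kN
  R_B = Pa/L = 13·(16/5)/8 = 26/5 kN
Load 4 — uniform load w=-12 kN/m over full span:
  R_A = wL/2 = (-12)·8/2 = -48 kN
  R_B = wL/2 = (-12)·8/2 = -48 kN
Superposition: R_A = -1263/40 kN, R_B = -1097/40 kN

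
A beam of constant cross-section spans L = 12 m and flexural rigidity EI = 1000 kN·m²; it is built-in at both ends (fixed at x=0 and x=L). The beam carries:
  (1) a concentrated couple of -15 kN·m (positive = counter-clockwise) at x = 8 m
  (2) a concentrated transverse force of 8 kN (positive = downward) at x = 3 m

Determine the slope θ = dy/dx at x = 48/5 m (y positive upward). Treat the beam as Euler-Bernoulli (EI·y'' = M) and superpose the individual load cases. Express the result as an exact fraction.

θ(48/5) = 3/1250 rad

Load 1 — applied couple M₀=-15 kN·m at a=8 m (b=L-a=4):
  θ_1 = (R_Ax²/2 - M_Ax - M₀(x-a))/EI  [x>a] with R_A=-5/3, M_A=-5 = ((-5/3)·(48/5)²/2 - (-5)·(48/5) - (-15)·((48/5)-8))/1000 = -3/625 rad
Load 2 — point force P=8 kN at a=3 m (b=L-a=9):
  θ_2 = Pa²(L-x)(2bL-(3b+a)(L-x))/(2L³EI)  [x>a] = 8·3²·(12-(48/5))·(2·9·12-(3·9+3)·(12-(48/5)))/(2·12³·1000) = 9/1250 rad
Superposition: θ = Σ θ_i = 3/1250 rad ≈ 0.002400 rad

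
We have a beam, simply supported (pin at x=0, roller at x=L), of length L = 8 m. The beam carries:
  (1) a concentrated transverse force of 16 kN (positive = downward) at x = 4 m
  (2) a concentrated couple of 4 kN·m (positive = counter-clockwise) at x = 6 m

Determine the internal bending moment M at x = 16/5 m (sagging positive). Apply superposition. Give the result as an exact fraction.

Load 1 — point force P=16 kN at a=4 m (b=L-a=4):
  M_1 = Pbx/L  [x≤a] = 16·4·(16/5)/8 = 128/5 kN·m
Load 2 — applied couple M₀=4 kN·m at a=6 m (b=L-a=2):
  M_2 = M₀x/L  [x≤a] = 4·(16/5)/8 = 8/5 kN·m
Superposition: M = Σ M_i = 136/5 kN·m ≈ 27.200000 kN·m

M(16/5) = 136/5 kN·m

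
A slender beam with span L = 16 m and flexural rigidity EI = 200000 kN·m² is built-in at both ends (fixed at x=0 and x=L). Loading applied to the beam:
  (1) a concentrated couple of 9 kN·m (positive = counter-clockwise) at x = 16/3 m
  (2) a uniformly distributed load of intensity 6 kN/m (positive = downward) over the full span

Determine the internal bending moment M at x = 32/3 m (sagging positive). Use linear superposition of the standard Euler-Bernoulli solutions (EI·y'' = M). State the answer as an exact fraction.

M(32/3) = 125/3 kN·m

Load 1 — applied couple M₀=9 kN·m at a=16/3 m (b=L-a=32/3):
  M_1 = R_Ax - M_A - M₀  [x>a] with R_A=3/4, M_A=0 = (3/4)·(32/3) - 0 - 9 = -1 kN·m
Load 2 — uniform load w=6 kN/m over full span:
  M_2 = wLx/2 - wL²/12 - wx²/2 = 6·16·(32/3)/2 - 6·16²/12 - 6·(32/3)²/2 = 128/3 kN·m
Superposition: M = Σ M_i = 125/3 kN·m ≈ 41.666667 kN·m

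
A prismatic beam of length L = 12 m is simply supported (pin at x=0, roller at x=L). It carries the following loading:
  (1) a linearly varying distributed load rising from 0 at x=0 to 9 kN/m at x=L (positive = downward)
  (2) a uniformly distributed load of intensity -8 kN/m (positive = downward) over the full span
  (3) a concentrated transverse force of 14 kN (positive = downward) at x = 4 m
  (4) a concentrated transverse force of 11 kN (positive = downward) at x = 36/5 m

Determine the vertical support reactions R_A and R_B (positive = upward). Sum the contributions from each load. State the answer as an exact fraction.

Load 1 — triangular load w₀=9 kN/m (0→w₀ over full span):
  R_A = w₀L/6 = 9·12/6 = 18 kN
  R_B = w₀L/3 = 9·12/3 = 36 kN
Load 2 — uniform load w=-8 kN/m over full span:
  R_A = wL/2 = (-8)·12/2 = -48 kN
  R_B = wL/2 = (-8)·12/2 = -48 kN
Load 3 — point force P=14 kN at a=4 m (b=L-a=8):
  R_A = Pb/L = 14·8/12 = 28/3 kN
  R_B = Pa/L = 14·4/12 = 14/3 kN
Load 4 — point force P=11 kN at a=36/5 m (b=L-a=24/5):
  R_A = Pb/L = 11·(24/5)/12 = 22/5 kN
  R_B = Pa/L = 11·(36/5)/12 = 33/5 kN
Superposition: R_A = -244/15 kN, R_B = -11/15 kN

R_A = -244/15 kN, R_B = -11/15 kN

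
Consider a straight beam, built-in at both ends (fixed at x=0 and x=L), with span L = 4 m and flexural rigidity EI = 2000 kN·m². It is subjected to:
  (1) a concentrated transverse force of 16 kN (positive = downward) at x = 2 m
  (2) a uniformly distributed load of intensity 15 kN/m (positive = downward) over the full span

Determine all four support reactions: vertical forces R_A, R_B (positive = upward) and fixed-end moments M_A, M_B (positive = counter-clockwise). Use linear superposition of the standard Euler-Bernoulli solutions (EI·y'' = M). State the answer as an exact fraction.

R_A = 38 kN, M_A = 28 kN·m, R_B = 38 kN, M_B = -28 kN·m

Load 1 — point force P=16 kN at a=2 m (b=L-a=2):
  R_A = Pb²(3a+b)/L³ = 16·2²·(3·2+2)/4³ = 8 kN
  M_A = Pab²/L² = 16·2·2²/4² = 8 kN·m
  R_B = Pa²(a+3b)/L³ = 16·2²·(2+3·2)/4³ = 8 kN
  M_B = -Pa²b/L² = -16·2²·2/4² = -8 kN·m
Load 2 — uniform load w=15 kN/m over full span:
  R_A = wL/2 = 15·4/2 = 30 kN
  M_A = wL²/12 = 15·4²/12 = 20 kN·m
  R_B = wL/2 = 15·4/2 = 30 kN
  M_B = -wL²/12 = -15·4²/12 = -20 kN·m
Superposition: R_A = 38 kN, M_A = 28 kN·m, R_B = 38 kN, M_B = -28 kN·m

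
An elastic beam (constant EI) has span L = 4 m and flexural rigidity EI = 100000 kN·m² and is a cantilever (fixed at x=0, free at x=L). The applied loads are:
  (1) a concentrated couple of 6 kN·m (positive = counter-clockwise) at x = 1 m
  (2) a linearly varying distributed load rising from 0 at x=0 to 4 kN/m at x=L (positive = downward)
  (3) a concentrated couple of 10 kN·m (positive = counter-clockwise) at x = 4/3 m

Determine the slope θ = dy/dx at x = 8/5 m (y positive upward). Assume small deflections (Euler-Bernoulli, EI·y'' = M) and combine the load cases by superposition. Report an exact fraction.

θ(8/5) = -4531/93750000 rad

Load 1 — applied couple M₀=6 kN·m at a=1 m (b=L-a=3):
  θ_1 = M₀a/EI  [x>a] = 6·1/100000 = 3/50000 rad
Load 2 — triangular load w₀=4 kN/m (0→w₀ over full span):
  θ_2 = (w₀Lx²/4-w₀L²x/3-w₀x⁴/(24L))/EI = (4·4·(8/5)²/4-4·4²·(8/5)/3-4·(8/5)⁴/(24·4))/100000 = -472/1953125 rad
Load 3 — applied couple M₀=10 kN·m at a=4/3 m (b=L-a=8/3):
  θ_3 = M₀a/EI  [x>a] = 10·(4/3)/100000 = 1/7500 rad
Superposition: θ = Σ θ_i = -4531/93750000 rad ≈ -0.000048 rad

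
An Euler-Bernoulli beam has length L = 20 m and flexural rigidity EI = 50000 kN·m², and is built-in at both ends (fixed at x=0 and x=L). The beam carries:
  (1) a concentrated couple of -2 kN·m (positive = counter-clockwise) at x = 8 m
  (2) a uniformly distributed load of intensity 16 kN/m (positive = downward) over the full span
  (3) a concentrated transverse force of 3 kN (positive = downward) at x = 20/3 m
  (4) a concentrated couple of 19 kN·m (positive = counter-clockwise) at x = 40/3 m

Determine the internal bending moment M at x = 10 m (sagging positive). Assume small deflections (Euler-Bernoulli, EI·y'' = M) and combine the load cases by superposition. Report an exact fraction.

Load 1 — applied couple M₀=-2 kN·m at a=8 m (b=L-a=12):
  M_1 = R_Ax - M_A - M₀  [x>a] with R_A=-18/125, M_A=-6/25 = (-18/125)·10 - (-6/25) - (-2) = 4/5 kN·m
Load 2 — uniform load w=16 kN/m over full span:
  M_2 = wLx/2 - wL²/12 - wx²/2 = 16·20·10/2 - 16·20²/12 - 16·10²/2 = 800/3 kN·m
Load 3 — point force P=3 kN at a=20/3 m (b=L-a=40/3):
  M_3 = Pa²(a+3b)(L-x)/L³ - Pa²b/L²  [x>a] = 3·(20/3)²·((20/3)+3·(40/3))·(20-10)/20³ - 3·(20/3)²·(40/3)/20² = 10/3 kN·m
Load 4 — applied couple M₀=19 kN·m at a=40/3 m (b=L-a=20/3):
  M_4 = R_Ax - M_A  [x≤a] with R_A=19/15, M_A=19/3 = (19/15)·10 - (19/3) = 19/3 kN·m
Superposition: M = Σ M_i = 4157/15 kN·m ≈ 277.133333 kN·m

M(10) = 4157/15 kN·m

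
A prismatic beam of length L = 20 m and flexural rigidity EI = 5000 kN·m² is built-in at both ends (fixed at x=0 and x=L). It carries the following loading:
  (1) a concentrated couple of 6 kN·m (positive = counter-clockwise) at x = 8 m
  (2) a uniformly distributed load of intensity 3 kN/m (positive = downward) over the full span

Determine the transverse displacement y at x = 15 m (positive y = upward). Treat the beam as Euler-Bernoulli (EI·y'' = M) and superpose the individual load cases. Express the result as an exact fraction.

Load 1 — applied couple M₀=6 kN·m at a=8 m (b=L-a=12):
  y_1 = (R_Ax³/6 - M_Ax²/2 - M₀(x-a)²/2)/EI  [x>a] with R_A=54/125, M_A=18/25 = ((54/125)·15³/6 - (18/25)·15²/2 - 6·(15-8)²/2)/5000 = 3/1000 m
Load 2 — uniform load w=3 kN/m over full span:
  y_2 = -wx²(L-x)²/(24EI) = -3·15²·(20-15)²/(24·5000) = -9/64 m
Superposition: y = Σ y_i = -1101/8000 m ≈ -0.137625 m

y(15) = -1101/8000 m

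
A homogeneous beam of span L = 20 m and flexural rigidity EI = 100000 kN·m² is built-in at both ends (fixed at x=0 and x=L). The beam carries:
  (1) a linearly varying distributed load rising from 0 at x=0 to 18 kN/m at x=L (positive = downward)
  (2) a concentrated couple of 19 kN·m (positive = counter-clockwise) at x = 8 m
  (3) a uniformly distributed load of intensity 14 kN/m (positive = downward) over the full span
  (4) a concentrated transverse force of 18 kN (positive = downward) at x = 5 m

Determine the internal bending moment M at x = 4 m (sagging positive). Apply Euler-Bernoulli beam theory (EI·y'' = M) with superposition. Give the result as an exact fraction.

M(4) = -116849/3000 kN·m

Load 1 — triangular load w₀=18 kN/m (0→w₀ over full span):
  M_1 = 3w₀Lx/20 - w₀L²/30 - w₀x³/(6L) = 3·18·20·4/20 - 18·20²/30 - 18·4³/(6·20) = -168/5 kN·m
Load 2 — applied couple M₀=19 kN·m at a=8 m (b=L-a=12):
  M_2 = R_Ax - M_A  [x≤a] with R_A=171/125, M_A=57/25 = (171/125)·4 - (57/25) = 399/125 kN·m
Load 3 — uniform load w=14 kN/m over full span:
  M_3 = wLx/2 - wL²/12 - wx²/2 = 14·20·4/2 - 14·20²/12 - 14·4²/2 = -56/3 kN·m
Load 4 — point force P=18 kN at a=5 m (b=L-a=15):
  M_4 = Pb²(3a+b)x/L³ - Pab²/L²  [x≤a] = 18·15²·(3·5+15)·4/20³ - 18·5·15²/20² = 81/8 kN·m
Superposition: M = Σ M_i = -116849/3000 kN·m ≈ -38.949667 kN·m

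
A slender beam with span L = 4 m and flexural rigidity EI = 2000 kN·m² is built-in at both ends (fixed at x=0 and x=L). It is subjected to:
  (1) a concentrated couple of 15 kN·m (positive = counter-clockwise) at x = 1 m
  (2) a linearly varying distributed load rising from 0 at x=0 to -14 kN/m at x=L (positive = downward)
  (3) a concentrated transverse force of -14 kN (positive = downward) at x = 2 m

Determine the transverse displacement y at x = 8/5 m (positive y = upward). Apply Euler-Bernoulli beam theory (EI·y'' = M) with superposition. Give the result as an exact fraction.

y(8/5) = 1133447/187500000 m

Load 1 — applied couple M₀=15 kN·m at a=1 m (b=L-a=3):
  y_1 = (R_Ax³/6 - M_Ax²/2 - M₀(x-a)²/2)/EI  [x>a] with R_A=135/32, M_A=-45/16 = ((135/32)·(8/5)³/6 - (-45/16)·(8/5)²/2 - 15·((8/5)-1)²/2)/2000 = 189/100000 m
Load 2 — triangular load w₀=-14 kN/m (0→w₀ over full span):
  y_2 = -w₀x²(L-x)²(x+2L)/(120LEI) = -(-14)·(8/5)²·(4-(8/5))²·((8/5)+2·4)/(120·4·2000) = 4032/1953125 m
Load 3 — point force P=-14 kN at a=2 m (b=L-a=2):
  y_3 = -Pb²x²(3aL-(3a+b)x)/(6L³EI)  [x≤a] = -(-14)·2²·(8/5)²·(3·2·4-(3·2+2)·(8/5))/(6·4³·2000) = 98/46875 m
Superposition: y = Σ y_i = 1133447/187500000 m ≈ 0.006045 m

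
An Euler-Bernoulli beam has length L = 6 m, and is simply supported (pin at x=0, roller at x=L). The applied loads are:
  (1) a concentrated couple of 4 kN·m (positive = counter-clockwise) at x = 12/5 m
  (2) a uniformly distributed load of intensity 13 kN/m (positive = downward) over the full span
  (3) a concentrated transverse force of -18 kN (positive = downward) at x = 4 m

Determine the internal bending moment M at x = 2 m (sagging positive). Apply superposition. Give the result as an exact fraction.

Load 1 — applied couple M₀=4 kN·m at a=12/5 m (b=L-a=18/5):
  M_1 = M₀x/L  [x≤a] = 4·2/6 = 4/3 kN·m
Load 2 — uniform load w=13 kN/m over full span:
  M_2 = wx(L-x)/2 = 13·2·(6-2)/2 = 52 kN·m
Load 3 — point force P=-18 kN at a=4 m (b=L-a=2):
  M_3 = Pbx/L  [x≤a] = (-18)·2·2/6 = -12 kN·m
Superposition: M = Σ M_i = 124/3 kN·m ≈ 41.333333 kN·m

M(2) = 124/3 kN·m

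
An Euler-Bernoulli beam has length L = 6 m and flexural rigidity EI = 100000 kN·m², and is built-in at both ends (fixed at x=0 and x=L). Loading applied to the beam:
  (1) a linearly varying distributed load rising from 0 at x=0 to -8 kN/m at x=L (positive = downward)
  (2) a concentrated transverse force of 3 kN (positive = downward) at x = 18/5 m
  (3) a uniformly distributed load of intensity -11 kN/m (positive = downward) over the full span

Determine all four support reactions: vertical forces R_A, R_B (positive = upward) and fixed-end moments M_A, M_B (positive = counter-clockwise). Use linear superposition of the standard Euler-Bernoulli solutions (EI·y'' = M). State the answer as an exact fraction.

R_A = -4893/125 kN, M_A = -5109/125 kN·m, R_B = -5982/125 kN, M_B = 5601/125 kN·m

Load 1 — triangular load w₀=-8 kN/m (0→w₀ over full span):
  R_A = 3w₀L/20 = 3·(-8)·6/20 = -36/5 kN
  M_A = w₀L²/30 = (-8)·6²/30 = -48/5 kN·m
  R_B = 7w₀L/20 = 7·(-8)·6/20 = -84/5 kN
  M_B = -w₀L²/20 = -(-8)·6²/20 = 72/5 kN·m
Load 2 — point force P=3 kN at a=18/5 m (b=L-a=12/5):
  R_A = Pb²(3a+b)/L³ = 3·(12/5)²·(3·(18/5)+(12/5))/6³ = 132/125 kN
  M_A = Pab²/L² = 3·(18/5)·(12/5)²/6² = 216/125 kN·m
  R_B = Pa²(a+3b)/L³ = 3·(18/5)²·((18/5)+3·(12/5))/6³ = 243/125 kN
  M_B = -Pa²b/L² = -3·(18/5)²·(12/5)/6² = -324/125 kN·m
Load 3 — uniform load w=-11 kN/m over full span:
  R_A = wL/2 = (-11)·6/2 = -33 kN
  M_A = wL²/12 = (-11)·6²/12 = -33 kN·m
  R_B = wL/2 = (-11)·6/2 = -33 kN
  M_B = -wL²/12 = -(-11)·6²/12 = 33 kN·m
Superposition: R_A = -4893/125 kN, M_A = -5109/125 kN·m, R_B = -5982/125 kN, M_B = 5601/125 kN·m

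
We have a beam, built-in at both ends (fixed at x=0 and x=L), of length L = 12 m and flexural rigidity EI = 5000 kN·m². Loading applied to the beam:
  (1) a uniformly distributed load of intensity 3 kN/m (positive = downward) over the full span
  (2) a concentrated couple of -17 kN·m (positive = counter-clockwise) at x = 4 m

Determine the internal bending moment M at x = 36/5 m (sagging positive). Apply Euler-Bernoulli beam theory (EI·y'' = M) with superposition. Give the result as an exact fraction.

Load 1 — uniform load w=3 kN/m over full span:
  M_1 = wLx/2 - wL²/12 - wx²/2 = 3·12·(36/5)/2 - 3·12²/12 - 3·(36/5)²/2 = 396/25 kN·m
Load 2 — applied couple M₀=-17 kN·m at a=4 m (b=L-a=8):
  M_2 = R_Ax - M_A - M₀  [x>a] with R_A=-17/9, M_A=0 = (-17/9)·(36/5) - 0 - (-17) = 17/5 kN·m
Superposition: M = Σ M_i = 481/25 kN·m ≈ 19.240000 kN·m

M(36/5) = 481/25 kN·m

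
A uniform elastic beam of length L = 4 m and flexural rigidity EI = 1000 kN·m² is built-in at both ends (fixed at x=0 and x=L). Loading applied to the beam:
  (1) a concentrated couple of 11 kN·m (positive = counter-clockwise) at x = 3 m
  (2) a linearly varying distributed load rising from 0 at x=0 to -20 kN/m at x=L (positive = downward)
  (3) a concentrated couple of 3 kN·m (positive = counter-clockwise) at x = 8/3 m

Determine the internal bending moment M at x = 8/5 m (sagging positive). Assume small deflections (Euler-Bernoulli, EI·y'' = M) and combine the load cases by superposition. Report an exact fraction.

Load 1 — applied couple M₀=11 kN·m at a=3 m (b=L-a=1):
  M_1 = R_Ax - M_A  [x≤a] with R_A=99/32, M_A=55/16 = (99/32)·(8/5) - (55/16) = 121/80 kN·m
Load 2 — triangular load w₀=-20 kN/m (0→w₀ over full span):
  M_2 = 3w₀Lx/20 - w₀L²/30 - w₀x³/(6L) = 3·(-20)·4·(8/5)/20 - (-20)·4²/30 - (-20)·(8/5)³/(6·4) = -128/25 kN·m
Load 3 — applied couple M₀=3 kN·m at a=8/3 m (b=L-a=4/3):
  M_3 = R_Ax - M_A  [x≤a] with R_A=1, M_A=1 = 1·(8/5) - 1 = 3/5 kN·m
Superposition: M = Σ M_i = -1203/400 kN·m ≈ -3.007500 kN·m

M(8/5) = -1203/400 kN·m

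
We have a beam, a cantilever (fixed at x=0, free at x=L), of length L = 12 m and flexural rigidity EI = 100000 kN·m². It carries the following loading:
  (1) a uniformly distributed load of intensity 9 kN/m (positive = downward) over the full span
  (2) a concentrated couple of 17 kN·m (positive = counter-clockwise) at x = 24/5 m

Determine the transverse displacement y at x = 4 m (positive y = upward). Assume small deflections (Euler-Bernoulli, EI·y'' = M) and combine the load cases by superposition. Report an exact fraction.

y(4) = -499/12500 m

Load 1 — uniform load w=9 kN/m over full span:
  y_1 = -wx²(x²-4Lx+6L²)/(24EI) = -9·4²·(4²-4·12·4+6·12²)/(24·100000) = -129/3125 m
Load 2 — applied couple M₀=17 kN·m at a=24/5 m (b=L-a=36/5):
  y_2 = M₀x²/(2EI)  [x≤a] = 17·4²/(2·100000) = 17/12500 m
Superposition: y = Σ y_i = -499/12500 m ≈ -0.039920 m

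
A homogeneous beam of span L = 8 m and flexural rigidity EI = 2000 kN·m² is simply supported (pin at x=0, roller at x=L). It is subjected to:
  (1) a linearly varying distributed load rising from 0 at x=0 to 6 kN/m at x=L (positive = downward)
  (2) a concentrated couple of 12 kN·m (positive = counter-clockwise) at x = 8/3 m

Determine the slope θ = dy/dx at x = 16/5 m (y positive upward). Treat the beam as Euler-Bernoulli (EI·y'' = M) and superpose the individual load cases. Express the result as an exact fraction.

θ(16/5) = -603/78125 rad

Load 1 — triangular load w₀=6 kN/m (0→w₀ over full span):
  θ_1 = -w₀(7L⁴-30L²x²+15x⁴)/(360LEI) = -6·(7·8⁴-30·8²·(16/5)²+15·(16/5)⁴)/(360·8·2000) = -2584/234375 rad
Load 2 — applied couple M₀=12 kN·m at a=8/3 m (b=L-a=16/3):
  θ_2 = (M₀x²/(2L)-M₀(x-a)+C₁)/EI  [x>a] with C₁=M₀(3b²-L²)/(6L)=16/3 = (12·(16/5)²/(2·8)-12·((16/5)-(8/3))+(16/3))/2000 = 31/9375 rad
Superposition: θ = Σ θ_i = -603/78125 rad ≈ -0.007718 rad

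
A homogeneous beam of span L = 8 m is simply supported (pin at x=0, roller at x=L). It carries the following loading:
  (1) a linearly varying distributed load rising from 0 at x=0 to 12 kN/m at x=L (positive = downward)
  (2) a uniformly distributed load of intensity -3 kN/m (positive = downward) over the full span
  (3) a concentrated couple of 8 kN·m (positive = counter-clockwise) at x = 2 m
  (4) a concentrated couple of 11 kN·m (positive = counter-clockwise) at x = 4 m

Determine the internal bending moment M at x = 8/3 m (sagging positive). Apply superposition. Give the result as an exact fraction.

Load 1 — triangular load w₀=12 kN/m (0→w₀ over full span):
  M_1 = w₀Lx/6 - w₀x³/(6L) = 12·8·(8/3)/6 - 12·(8/3)³/(6·8) = 1024/27 kN·m
Load 2 — uniform load w=-3 kN/m over full span:
  M_2 = wx(L-x)/2 = (-3)·(8/3)·(8-(8/3))/2 = -64/3 kN·m
Load 3 — applied couple M₀=8 kN·m at a=2 m (b=L-a=6):
  M_3 = M₀x/L - M₀  [x>a] = 8·(8/3)/8 - 8 = -16/3 kN·m
Load 4 — applied couple M₀=11 kN·m at a=4 m (b=L-a=4):
  M_4 = M₀x/L  [x≤a] = 11·(8/3)/8 = 11/3 kN·m
Superposition: M = Σ M_i = 403/27 kN·m ≈ 14.925926 kN·m

M(8/3) = 403/27 kN·m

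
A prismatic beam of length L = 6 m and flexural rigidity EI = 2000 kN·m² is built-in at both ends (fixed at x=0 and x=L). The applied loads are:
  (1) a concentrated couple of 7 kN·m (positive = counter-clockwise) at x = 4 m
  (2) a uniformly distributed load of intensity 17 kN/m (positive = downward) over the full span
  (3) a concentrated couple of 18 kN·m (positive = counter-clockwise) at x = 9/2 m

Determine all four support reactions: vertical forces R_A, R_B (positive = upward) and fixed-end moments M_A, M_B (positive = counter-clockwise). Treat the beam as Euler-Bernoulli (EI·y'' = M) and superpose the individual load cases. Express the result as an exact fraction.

R_A = 4027/72 kN, M_A = 1415/24 kN·m, R_B = 3317/72 kN, M_B = -435/8 kN·m

Load 1 — applied couple M₀=7 kN·m at a=4 m (b=L-a=2):
  R_A = 6M₀ab/L³ = 6·7·4·2/6³ = 14/9 kN
  M_A = M₀b(2a-b)/L² = 7·2·(2·4-2)/6² = 7/3 kN·m
  R_B = -6M₀ab/L³ = -6·7·4·2/6³ = -14/9 kN
  M_B = M₀a(2b-a)/L² = 7·4·(2·2-4)/6² = 0 kN·m
Load 2 — uniform load w=17 kN/m over full span:
  R_A = wL/2 = 17·6/2 = 51 kN
  M_A = wL²/12 = 17·6²/12 = 51 kN·m
  R_B = wL/2 = 17·6/2 = 51 kN
  M_B = -wL²/12 = -17·6²/12 = -51 kN·m
Load 3 — applied couple M₀=18 kN·m at a=9/2 m (b=L-a=3/2):
  R_A = 6M₀ab/L³ = 6·18·(9/2)·(3/2)/6³ = 27/8 kN
  M_A = M₀b(2a-b)/L² = 18·(3/2)·(2·(9/2)-(3/2))/6² = 45/8 kN·m
  R_B = -6M₀ab/L³ = -6·18·(9/2)·(3/2)/6³ = -27/8 kN
  M_B = M₀a(2b-a)/L² = 18·(9/2)·(2·(3/2)-(9/2))/6² = -27/8 kN·m
Superposition: R_A = 4027/72 kN, M_A = 1415/24 kN·m, R_B = 3317/72 kN, M_B = -435/8 kN·m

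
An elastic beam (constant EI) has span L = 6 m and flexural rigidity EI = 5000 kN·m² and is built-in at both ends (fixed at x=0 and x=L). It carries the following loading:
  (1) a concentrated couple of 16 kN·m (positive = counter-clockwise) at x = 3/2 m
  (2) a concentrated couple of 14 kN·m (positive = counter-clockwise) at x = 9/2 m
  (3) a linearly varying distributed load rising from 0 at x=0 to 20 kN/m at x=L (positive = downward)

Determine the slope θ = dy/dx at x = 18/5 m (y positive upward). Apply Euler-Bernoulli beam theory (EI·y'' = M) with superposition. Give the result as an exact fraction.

θ(18/5) = 1203/1250000 rad

Load 1 — applied couple M₀=16 kN·m at a=3/2 m (b=L-a=9/2):
  θ_1 = (R_Ax²/2 - M_Ax - M₀(x-a))/EI  [x>a] with R_A=3, M_A=-3 = (3·(18/5)²/2 - (-3)·(18/5) - 16·((18/5)-(3/2)))/5000 = -21/31250 rad
Load 2 — applied couple M₀=14 kN·m at a=9/2 m (b=L-a=3/2):
  θ_2 = (R_Ax²/2 - M_Ax)/EI  [x≤a] with R_A=21/8, M_A=35/8 = ((21/8)·(18/5)²/2 - (35/8)·(18/5))/5000 = 63/250000 rad
Load 3 — triangular load w₀=20 kN/m (0→w₀ over full span):
  θ_3 = -w₀(2x(L-x)(L-2x)(x+2L)+x²(L-x)²)/(120LEI) = -20·(2·(18/5)·(6-(18/5))·(6-2·(18/5))·((18/5)+2·6)+(18/5)²·(6-(18/5))²)/(120·6·5000) = 108/78125 rad
Superposition: θ = Σ θ_i = 1203/1250000 rad ≈ 0.000962 rad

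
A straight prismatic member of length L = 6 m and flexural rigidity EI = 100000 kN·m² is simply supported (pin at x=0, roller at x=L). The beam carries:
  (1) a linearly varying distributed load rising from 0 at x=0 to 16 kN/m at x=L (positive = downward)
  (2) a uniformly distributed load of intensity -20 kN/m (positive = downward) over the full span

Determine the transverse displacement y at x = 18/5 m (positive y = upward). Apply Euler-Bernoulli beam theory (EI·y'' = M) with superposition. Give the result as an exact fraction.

Load 1 — triangular load w₀=16 kN/m (0→w₀ over full span):
  y_1 = -w₀x(7L⁴-10L²x²+3x⁴)/(360LEI) = -16·(18/5)·(7·6⁴-10·6²·(18/5)²+3·(18/5)⁴)/(360·6·100000) = -63936/48828125 m
Load 2 — uniform load w=-20 kN/m over full span:
  y_2 = -wx(L³-2Lx²+x³)/(24EI) = -(-20)·(18/5)·(6³-2·6·(18/5)²+(18/5)³)/(24·100000) = 2511/781250 m
Superposition: y = Σ y_i = 186003/97656250 m ≈ 0.001905 m

y(18/5) = 186003/97656250 m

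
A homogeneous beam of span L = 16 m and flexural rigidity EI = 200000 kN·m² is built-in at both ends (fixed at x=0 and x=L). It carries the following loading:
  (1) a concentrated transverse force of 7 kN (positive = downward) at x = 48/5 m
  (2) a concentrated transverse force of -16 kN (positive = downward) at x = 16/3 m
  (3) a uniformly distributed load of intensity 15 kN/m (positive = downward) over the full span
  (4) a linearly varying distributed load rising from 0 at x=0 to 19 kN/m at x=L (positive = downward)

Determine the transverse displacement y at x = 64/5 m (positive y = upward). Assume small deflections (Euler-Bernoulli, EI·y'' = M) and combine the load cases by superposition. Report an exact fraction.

y(64/5) = -35115808/3955078125 m

Load 1 — point force P=7 kN at a=48/5 m (b=L-a=32/5):
  y_1 = -Pa²(L-x)²(3bL-(3b+a)(L-x))/(6L³EI)  [x>a] = -7·(48/5)²·(16-(64/5))²·(3·(32/5)·16-(3·(32/5)+(48/5))·(16-(64/5)))/(6·16³·200000) = -14112/48828125 m
Load 2 — point force P=-16 kN at a=16/3 m (b=L-a=32/3):
  y_2 = -Pa²(L-x)²(3bL-(3b+a)(L-x))/(6L³EI)  [x>a] = -(-16)·(16/3)²·(16-(64/5))²·(3·(32/3)·16-(3·(32/3)+(16/3))·(16-(64/5)))/(6·16³·200000) = 11776/31640625 m
Load 3 — uniform load w=15 kN/m over full span:
  y_3 = -wx²(L-x)²/(24EI) = -15·(64/5)²·(16-(64/5))²/(24·200000) = -2048/390625 m
Load 4 — triangular load w₀=19 kN/m (0→w₀ over full span):
  y_4 = -w₀x²(L-x)²(x+2L)/(120LEI) = -19·(64/5)²·(16-(64/5))²·((64/5)+2·16)/(120·16·200000) = -544768/146484375 m
Superposition: y = Σ y_i = -35115808/3955078125 m ≈ -0.008879 m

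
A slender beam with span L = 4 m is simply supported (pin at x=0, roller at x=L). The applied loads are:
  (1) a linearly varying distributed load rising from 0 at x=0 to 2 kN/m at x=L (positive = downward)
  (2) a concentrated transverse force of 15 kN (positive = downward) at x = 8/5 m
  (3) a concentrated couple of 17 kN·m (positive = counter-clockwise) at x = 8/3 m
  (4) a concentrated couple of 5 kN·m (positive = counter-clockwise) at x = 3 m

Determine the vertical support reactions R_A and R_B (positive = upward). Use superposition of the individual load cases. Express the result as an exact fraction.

Load 1 — triangular load w₀=2 kN/m (0→w₀ over full span):
  R_A = w₀L/6 = 2·4/6 = 4/3 kN
  R_B = w₀L/3 = 2·4/3 = 8/3 kN
Load 2 — point force P=15 kN at a=8/5 m (b=L-a=12/5):
  R_A = Pb/L = 15·(12/5)/4 = 9 kN
  R_B = Pa/L = 15·(8/5)/4 = 6 kN
Load 3 — applied couple M₀=17 kN·m at a=8/3 m (b=L-a=4/3):
  R_A = M₀/L = 17/4 kN
  R_B = -M₀/L = -17/4 kN
Load 4 — applied couple M₀=5 kN·m at a=3 m (b=L-a=1):
  R_A = M₀/L = 5/4 kN
  R_B = -M₀/L = -5/4 kN
Superposition: R_A = 95/6 kN, R_B = 19/6 kN

R_A = 95/6 kN, R_B = 19/6 kN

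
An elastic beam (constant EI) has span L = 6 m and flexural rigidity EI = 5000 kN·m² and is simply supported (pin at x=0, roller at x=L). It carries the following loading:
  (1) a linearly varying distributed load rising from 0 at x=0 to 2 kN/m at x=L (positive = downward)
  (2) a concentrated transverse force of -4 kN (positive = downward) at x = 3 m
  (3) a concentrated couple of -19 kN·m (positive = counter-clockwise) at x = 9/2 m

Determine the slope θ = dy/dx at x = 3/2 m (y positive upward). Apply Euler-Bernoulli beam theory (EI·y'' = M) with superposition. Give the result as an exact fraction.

Load 1 — triangular load w₀=2 kN/m (0→w₀ over full span):
  θ_1 = -w₀(7L⁴-30L²x²+15x⁴)/(360LEI) = -2·(7·6⁴-30·6²·(3/2)²+15·(3/2)⁴)/(360·6·5000) = -3981/3200000 rad
Load 2 — point force P=-4 kN at a=3 m (b=L-a=3):
  θ_2 = -Pb(L²-b²-3x²)/(6LEI)  [x≤a] = -(-4)·3·(6²-3²-3·(3/2)²)/(6·6·5000) = 27/20000 rad
Load 3 — applied couple M₀=-19 kN·m at a=9/2 m (b=L-a=3/2):
  θ_3 = (M₀x²/(2L)+C₁)/EI  [x≤a] with C₁=M₀(3b²-L²)/(6L)=247/16 = ((-19)·(3/2)²/(2·6)+(247/16))/5000 = 19/8000 rad
Superposition: θ = Σ θ_i = 7939/3200000 rad ≈ 0.002481 rad

θ(3/2) = 7939/3200000 rad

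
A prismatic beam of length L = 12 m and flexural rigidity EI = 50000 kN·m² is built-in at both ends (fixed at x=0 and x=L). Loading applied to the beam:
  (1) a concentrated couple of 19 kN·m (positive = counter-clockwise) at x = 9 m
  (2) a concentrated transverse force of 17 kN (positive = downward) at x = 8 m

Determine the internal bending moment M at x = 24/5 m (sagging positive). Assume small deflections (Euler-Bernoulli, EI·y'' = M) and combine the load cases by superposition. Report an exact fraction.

M(24/5) = 6233/720 kN·m

Load 1 — applied couple M₀=19 kN·m at a=9 m (b=L-a=3):
  M_1 = R_Ax - M_A  [x≤a] with R_A=57/32, M_A=95/16 = (57/32)·(24/5) - (95/16) = 209/80 kN·m
Load 2 — point force P=17 kN at a=8 m (b=L-a=4):
  M_2 = Pb²(3a+b)x/L³ - Pab²/L²  [x≤a] = 17·4²·(3·8+4)·(24/5)/12³ - 17·8·4²/12² = 272/45 kN·m
Superposition: M = Σ M_i = 6233/720 kN·m ≈ 8.656944 kN·m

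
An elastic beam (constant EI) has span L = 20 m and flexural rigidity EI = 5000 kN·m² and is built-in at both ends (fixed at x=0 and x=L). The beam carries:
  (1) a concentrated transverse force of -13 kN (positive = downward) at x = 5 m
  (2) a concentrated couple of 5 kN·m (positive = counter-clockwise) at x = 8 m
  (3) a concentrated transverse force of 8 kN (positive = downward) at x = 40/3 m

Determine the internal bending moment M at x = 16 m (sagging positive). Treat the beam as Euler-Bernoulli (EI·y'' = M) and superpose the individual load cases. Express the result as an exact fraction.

Load 1 — point force P=-13 kN at a=5 m (b=L-a=15):
  M_1 = Pa²(a+3b)(L-x)/L³ - Pa²b/L²  [x>a] = (-13)·5²·(5+3·15)·(20-16)/20³ - (-13)·5²·15/20² = 65/16 kN·m
Load 2 — applied couple M₀=5 kN·m at a=8 m (b=L-a=12):
  M_2 = R_Ax - M_A - M₀  [x>a] with R_A=9/25, M_A=3/5 = (9/25)·16 - (3/5) - 5 = 4/25 kN·m
Load 3 — point force P=8 kN at a=40/3 m (b=L-a=20/3):
  M_3 = Pa²(a+3b)(L-x)/L³ - Pa²b/L²  [x>a] = 8·(40/3)²·((40/3)+3·(20/3))·(20-16)/20³ - 8·(40/3)²·(20/3)/20² = 0 kN·m
Superposition: M = Σ M_i = 1689/400 kN·m ≈ 4.222500 kN·m

M(16) = 1689/400 kN·m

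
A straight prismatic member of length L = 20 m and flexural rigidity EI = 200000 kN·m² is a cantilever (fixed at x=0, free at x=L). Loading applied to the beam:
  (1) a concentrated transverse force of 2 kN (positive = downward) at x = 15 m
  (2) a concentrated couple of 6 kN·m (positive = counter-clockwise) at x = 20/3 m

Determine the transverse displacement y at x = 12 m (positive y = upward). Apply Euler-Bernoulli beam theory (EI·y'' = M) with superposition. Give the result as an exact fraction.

y(12) = -58/9375 m

Load 1 — point force P=2 kN at a=15 m (b=L-a=5):
  y_1 = -Px²(3a-x)/(6EI)  [x≤a] = -2·12²·(3·15-12)/(6·200000) = -99/12500 m
Load 2 — applied couple M₀=6 kN·m at a=20/3 m (b=L-a=40/3):
  y_2 = M₀a(2x-a)/(2EI)  [x>a] = 6·(20/3)·(2·12-(20/3))/(2·200000) = 13/7500 m
Superposition: y = Σ y_i = -58/9375 m ≈ -0.006187 m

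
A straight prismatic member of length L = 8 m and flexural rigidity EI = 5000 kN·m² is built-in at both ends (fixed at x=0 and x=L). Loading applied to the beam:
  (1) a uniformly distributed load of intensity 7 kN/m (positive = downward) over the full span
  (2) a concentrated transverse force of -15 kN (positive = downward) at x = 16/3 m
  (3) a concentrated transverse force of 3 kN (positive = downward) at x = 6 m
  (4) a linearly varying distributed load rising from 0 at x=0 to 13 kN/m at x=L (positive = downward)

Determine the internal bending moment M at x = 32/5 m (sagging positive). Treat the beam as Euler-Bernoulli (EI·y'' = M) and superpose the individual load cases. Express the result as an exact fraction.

M(32/5) = 291/1000 kN·m

Load 1 — uniform load w=7 kN/m over full span:
  M_1 = wLx/2 - wL²/12 - wx²/2 = 7·8·(32/5)/2 - 7·8²/12 - 7·(32/5)²/2 = -112/75 kN·m
Load 2 — point force P=-15 kN at a=16/3 m (b=L-a=8/3):
  M_2 = Pa²(a+3b)(L-x)/L³ - Pa²b/L²  [x>a] = (-15)·(16/3)²·((16/3)+3·(8/3))·(8-(32/5))/8³ - (-15)·(16/3)²·(8/3)/8² = 0 kN·m
Load 3 — point force P=3 kN at a=6 m (b=L-a=2):
  M_3 = Pa²(a+3b)(L-x)/L³ - Pa²b/L²  [x>a] = 3·6²·(6+3·2)·(8-(32/5))/8³ - 3·6²·2/8² = 27/40 kN·m
Load 4 — triangular load w₀=13 kN/m (0→w₀ over full span):
  M_4 = 3w₀Lx/20 - w₀L²/30 - w₀x³/(6L) = 3·13·8·(32/5)/20 - 13·8²/30 - 13·(32/5)³/(6·8) = 416/375 kN·m
Superposition: M = Σ M_i = 291/1000 kN·m ≈ 0.291000 kN·m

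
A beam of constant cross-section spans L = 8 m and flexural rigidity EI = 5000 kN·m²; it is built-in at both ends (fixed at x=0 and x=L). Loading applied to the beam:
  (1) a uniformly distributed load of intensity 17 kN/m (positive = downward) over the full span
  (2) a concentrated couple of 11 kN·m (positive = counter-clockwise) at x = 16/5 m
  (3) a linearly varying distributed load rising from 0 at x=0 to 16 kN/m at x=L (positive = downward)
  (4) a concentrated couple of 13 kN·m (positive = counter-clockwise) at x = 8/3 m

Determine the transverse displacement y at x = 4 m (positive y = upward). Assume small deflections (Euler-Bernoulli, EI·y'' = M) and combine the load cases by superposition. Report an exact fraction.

Load 1 — uniform load w=17 kN/m over full span:
  y_1 = -wx²(L-x)²/(24EI) = -17·4²·(8-4)²/(24·5000) = -68/1875 m
Load 2 — applied couple M₀=11 kN·m at a=16/5 m (b=L-a=24/5):
  y_2 = (R_Ax³/6 - M_Ax²/2 - M₀(x-a)²/2)/EI  [x>a] with R_A=99/50, M_A=33/25 = ((99/50)·4³/6 - (33/25)·4²/2 - 11·(4-(16/5))²/2)/5000 = 22/15625 m
Load 3 — triangular load w₀=16 kN/m (0→w₀ over full span):
  y_3 = -w₀x²(L-x)²(x+2L)/(120LEI) = -16·4²·(8-4)²·(4+2·8)/(120·8·5000) = -32/1875 m
Load 4 — applied couple M₀=13 kN·m at a=8/3 m (b=L-a=16/3):
  y_4 = (R_Ax³/6 - M_Ax²/2 - M₀(x-a)²/2)/EI  [x>a] with R_A=13/6, M_A=0 = ((13/6)·4³/6 - 0·4²/2 - 13·(4-(8/3))²/2)/5000 = 13/5625 m
Superposition: y = Σ y_i = -6977/140625 m ≈ -0.049614 m

y(4) = -6977/140625 m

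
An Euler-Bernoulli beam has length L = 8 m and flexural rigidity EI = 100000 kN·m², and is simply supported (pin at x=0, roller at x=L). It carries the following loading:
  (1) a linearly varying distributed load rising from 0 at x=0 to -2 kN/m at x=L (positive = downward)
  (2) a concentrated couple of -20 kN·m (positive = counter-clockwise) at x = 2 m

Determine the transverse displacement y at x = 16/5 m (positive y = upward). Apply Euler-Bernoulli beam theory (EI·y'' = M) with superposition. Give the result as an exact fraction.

y(16/5) = -47279/585937500 m

Load 1 — triangular load w₀=-2 kN/m (0→w₀ over full span):
  y_1 = -w₀x(7L⁴-10L²x²+3x⁴)/(360LEI) = -(-2)·(16/5)·(7·8⁴-10·8²·(16/5)²+3·(16/5)⁴)/(360·8·100000) = 73024/146484375 m
Load 2 — applied couple M₀=-20 kN·m at a=2 m (b=L-a=6):
  y_2 = (M₀x³/(6L)-M₀(x-a)²/2+C₁x)/EI  [x>a] with C₁=M₀(3b²-L²)/(6L)=-55/3 = ((-20)·(16/5)³/(6·8)-(-20)·((16/5)-2)²/2+(-55/3)·(16/5))/100000 = -181/312500 m
Superposition: y = Σ y_i = -47279/585937500 m ≈ -0.000081 m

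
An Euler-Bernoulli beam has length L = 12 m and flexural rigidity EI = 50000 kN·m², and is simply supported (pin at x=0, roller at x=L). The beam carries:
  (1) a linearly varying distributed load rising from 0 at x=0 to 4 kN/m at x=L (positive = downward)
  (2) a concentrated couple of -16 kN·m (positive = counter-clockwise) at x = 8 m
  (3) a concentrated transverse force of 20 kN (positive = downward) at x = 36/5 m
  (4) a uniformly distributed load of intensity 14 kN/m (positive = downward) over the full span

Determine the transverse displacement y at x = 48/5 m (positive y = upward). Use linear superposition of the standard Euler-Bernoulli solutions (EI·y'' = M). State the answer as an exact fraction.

Load 1 — triangular load w₀=4 kN/m (0→w₀ over full span):
  y_1 = -w₀x(7L⁴-10L²x²+3x⁴)/(360LEI) = -4·(48/5)·(7·12⁴-10·12²·(48/5)²+3·(48/5)⁴)/(360·12·50000) = -329184/48828125 m
Load 2 — applied couple M₀=-16 kN·m at a=8 m (b=L-a=4):
  y_2 = (M₀x³/(6L)-M₀(x-a)²/2+C₁x)/EI  [x>a] with C₁=M₀(3b²-L²)/(6L)=64/3 = ((-16)·(48/5)³/(6·12)-(-16)·((48/5)-8)²/2+(64/3)·(48/5))/50000 = 224/390625 m
Load 3 — point force P=20 kN at a=36/5 m (b=L-a=24/5):
  y_3 = -Pa(L-x)(2Lx-a²-x²)/(6LEI)  [x>a] = -20·(36/5)·(12-(48/5))·(2·12·(48/5)-(36/5)²-(48/5)²)/(6·12·50000) = -648/78125 m
Load 4 — uniform load w=14 kN/m over full span:
  y_4 = -wx(L³-2Lx²+x³)/(24EI) = -14·(48/5)·(12³-2·12·(48/5)²+(48/5)³)/(24·50000) = -87696/1953125 m
Superposition: y = Σ y_i = -2898584/48828125 m ≈ -0.059363 m

y(48/5) = -2898584/48828125 m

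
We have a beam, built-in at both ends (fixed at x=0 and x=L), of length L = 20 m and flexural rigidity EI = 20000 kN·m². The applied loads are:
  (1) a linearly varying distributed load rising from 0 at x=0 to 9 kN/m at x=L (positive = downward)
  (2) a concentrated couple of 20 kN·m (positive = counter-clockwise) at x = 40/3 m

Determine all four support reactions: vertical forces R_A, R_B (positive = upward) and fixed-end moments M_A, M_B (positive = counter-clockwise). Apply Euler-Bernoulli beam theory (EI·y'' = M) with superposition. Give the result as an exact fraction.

R_A = 85/3 kN, M_A = 380/3 kN·m, R_B = 185/3 kN, M_B = -180 kN·m

Load 1 — triangular load w₀=9 kN/m (0→w₀ over full span):
  R_A = 3w₀L/20 = 3·9·20/20 = 27 kN
  M_A = w₀L²/30 = 9·20²/30 = 120 kN·m
  R_B = 7w₀L/20 = 7·9·20/20 = 63 kN
  M_B = -w₀L²/20 = -9·20²/20 = -180 kN·m
Load 2 — applied couple M₀=20 kN·m at a=40/3 m (b=L-a=20/3):
  R_A = 6M₀ab/L³ = 6·20·(40/3)·(20/3)/20³ = 4/3 kN
  M_A = M₀b(2a-b)/L² = 20·(20/3)·(2·(40/3)-(20/3))/20² = 20/3 kN·m
  R_B = -6M₀ab/L³ = -6·20·(40/3)·(20/3)/20³ = -4/3 kN
  M_B = M₀a(2b-a)/L² = 20·(40/3)·(2·(20/3)-(40/3))/20² = 0 kN·m
Superposition: R_A = 85/3 kN, M_A = 380/3 kN·m, R_B = 185/3 kN, M_B = -180 kN·m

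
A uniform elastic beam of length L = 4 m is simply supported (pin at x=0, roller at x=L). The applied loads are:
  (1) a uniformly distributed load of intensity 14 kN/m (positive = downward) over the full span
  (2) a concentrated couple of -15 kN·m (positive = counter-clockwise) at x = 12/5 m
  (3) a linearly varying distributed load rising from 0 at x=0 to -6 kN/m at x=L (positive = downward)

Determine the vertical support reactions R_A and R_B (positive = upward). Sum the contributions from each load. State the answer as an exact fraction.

Load 1 — uniform load w=14 kN/m over full span:
  R_A = wL/2 = 14·4/2 = 28 kN
  R_B = wL/2 = 14·4/2 = 28 kN
Load 2 — applied couple M₀=-15 kN·m at a=12/5 m (b=L-a=8/5):
  R_A = M₀/L = (-15)/4 = -15/4 kN
  R_B = -M₀/L = -(-15)/4 = 15/4 kN
Load 3 — triangular load w₀=-6 kN/m (0→w₀ over full span):
  R_A = w₀L/6 = (-6)·4/6 = -4 kN
  R_B = w₀L/3 = (-6)·4/3 = -8 kN
Superposition: R_A = 81/4 kN, R_B = 95/4 kN

R_A = 81/4 kN, R_B = 95/4 kN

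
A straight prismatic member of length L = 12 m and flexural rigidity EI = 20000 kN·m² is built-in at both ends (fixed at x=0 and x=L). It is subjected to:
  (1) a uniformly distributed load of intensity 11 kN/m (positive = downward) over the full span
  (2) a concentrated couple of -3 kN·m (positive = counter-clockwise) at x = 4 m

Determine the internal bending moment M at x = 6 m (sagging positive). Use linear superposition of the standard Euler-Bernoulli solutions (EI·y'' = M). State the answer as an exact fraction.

Load 1 — uniform load w=11 kN/m over full span:
  M_1 = wLx/2 - wL²/12 - wx²/2 = 11·12·6/2 - 11·12²/12 - 11·6²/2 = 66 kN·m
Load 2 — applied couple M₀=-3 kN·m at a=4 m (b=L-a=8):
  M_2 = R_Ax - M_A - M₀  [x>a] with R_A=-1/3, M_A=0 = (-1/3)·6 - 0 - (-3) = 1 kN·m
Superposition: M = Σ M_i = 67 kN·m ≈ 67.000000 kN·m

M(6) = 67 kN·m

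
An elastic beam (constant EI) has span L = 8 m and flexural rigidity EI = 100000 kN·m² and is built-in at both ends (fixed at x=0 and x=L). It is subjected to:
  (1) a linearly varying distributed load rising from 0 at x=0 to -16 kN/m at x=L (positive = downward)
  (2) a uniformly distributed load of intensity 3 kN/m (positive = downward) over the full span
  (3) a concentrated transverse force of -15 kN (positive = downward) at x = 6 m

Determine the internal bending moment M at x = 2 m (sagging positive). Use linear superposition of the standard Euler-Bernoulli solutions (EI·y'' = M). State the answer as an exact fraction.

M(2) = 107/80 kN·m

Load 1 — triangular load w₀=-16 kN/m (0→w₀ over full span):
  M_1 = 3w₀Lx/20 - w₀L²/30 - w₀x³/(6L) = 3·(-16)·8·2/20 - (-16)·8²/30 - (-16)·2³/(6·8) = -8/5 kN·m
Load 2 — uniform load w=3 kN/m over full span:
  M_2 = wLx/2 - wL²/12 - wx²/2 = 3·8·2/2 - 3·8²/12 - 3·2²/2 = 2 kN·m
Load 3 — point force P=-15 kN at a=6 m (b=L-a=2):
  M_3 = Pb²(3a+b)x/L³ - Pab²/L²  [x≤a] = (-15)·2²·(3·6+2)·2/8³ - (-15)·6·2²/8² = 15/16 kN·m
Superposition: M = Σ M_i = 107/80 kN·m ≈ 1.337500 kN·m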